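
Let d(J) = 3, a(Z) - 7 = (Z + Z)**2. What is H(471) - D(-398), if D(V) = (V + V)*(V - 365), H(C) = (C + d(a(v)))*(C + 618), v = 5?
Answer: -91162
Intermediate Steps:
a(Z) = 7 + 4*Z**2 (a(Z) = 7 + (Z + Z)**2 = 7 + (2*Z)**2 = 7 + 4*Z**2)
H(C) = (3 + C)*(618 + C) (H(C) = (C + 3)*(C + 618) = (3 + C)*(618 + C))
D(V) = 2*V*(-365 + V) (D(V) = (2*V)*(-365 + V) = 2*V*(-365 + V))
H(471) - D(-398) = (1854 + 471**2 + 621*471) - 2*(-398)*(-365 - 398) = (1854 + 221841 + 292491) - 2*(-398)*(-763) = 516186 - 1*607348 = 516186 - 607348 = -91162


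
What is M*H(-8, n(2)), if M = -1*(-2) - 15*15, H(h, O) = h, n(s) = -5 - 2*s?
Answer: 1784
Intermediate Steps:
M = -223 (M = 2 - 225 = -223)
M*H(-8, n(2)) = -223*(-8) = 1784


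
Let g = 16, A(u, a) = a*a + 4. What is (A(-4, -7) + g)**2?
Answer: 4761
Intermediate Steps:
A(u, a) = 4 + a**2 (A(u, a) = a**2 + 4 = 4 + a**2)
(A(-4, -7) + g)**2 = ((4 + (-7)**2) + 16)**2 = ((4 + 49) + 16)**2 = (53 + 16)**2 = 69**2 = 4761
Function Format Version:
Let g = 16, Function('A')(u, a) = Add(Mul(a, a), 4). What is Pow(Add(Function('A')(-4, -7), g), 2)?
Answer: 4761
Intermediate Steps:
Function('A')(u, a) = Add(4, Pow(a, 2)) (Function('A')(u, a) = Add(Pow(a, 2), 4) = Add(4, Pow(a, 2)))
Pow(Add(Function('A')(-4, -7), g), 2) = Pow(Add(Add(4, Pow(-7, 2)), 16), 2) = Pow(Add(Add(4, 49), 16), 2) = Pow(Add(53, 16), 2) = Pow(69, 2) = 4761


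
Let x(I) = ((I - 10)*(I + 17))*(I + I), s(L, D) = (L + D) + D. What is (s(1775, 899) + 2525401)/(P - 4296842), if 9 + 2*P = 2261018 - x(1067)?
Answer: -5057948/2451444267 ≈ -0.0020633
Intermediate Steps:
s(L, D) = L + 2*D (s(L, D) = (D + L) + D = L + 2*D)
x(I) = 2*I*(-10 + I)*(17 + I) (x(I) = ((-10 + I)*(17 + I))*(2*I) = 2*I*(-10 + I)*(17 + I))
P = -2442850583/2 (P = -9/2 + (2261018 - 2*1067*(-170 + 1067² + 7*1067))/2 = -9/2 + (2261018 - 2*1067*(-170 + 1138489 + 7469))/2 = -9/2 + (2261018 - 2*1067*1145788)/2 = -9/2 + (2261018 - 1*2445111592)/2 = -9/2 + (2261018 - 2445111592)/2 = -9/2 + (½)*(-2442850574) = -9/2 - 1221425287 = -2442850583/2 ≈ -1.2214e+9)
(s(1775, 899) + 2525401)/(P - 4296842) = ((1775 + 2*899) + 2525401)/(-2442850583/2 - 4296842) = ((1775 + 1798) + 2525401)/(-2451444267/2) = (3573 + 2525401)*(-2/2451444267) = 2528974*(-2/2451444267) = -5057948/2451444267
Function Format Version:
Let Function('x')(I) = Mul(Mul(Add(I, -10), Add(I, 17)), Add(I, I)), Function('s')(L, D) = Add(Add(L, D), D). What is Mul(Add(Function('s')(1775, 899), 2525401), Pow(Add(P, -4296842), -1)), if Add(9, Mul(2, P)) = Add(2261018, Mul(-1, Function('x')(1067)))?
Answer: Rational(-5057948, 2451444267) ≈ -0.0020633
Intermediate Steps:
Function('s')(L, D) = Add(L, Mul(2, D)) (Function('s')(L, D) = Add(Add(D, L), D) = Add(L, Mul(2, D)))
Function('x')(I) = Mul(2, I, Add(-10, I), Add(17, I)) (Function('x')(I) = Mul(Mul(Add(-10, I), Add(17, I)), Mul(2, I)) = Mul(2, I, Add(-10, I), Add(17, I)))
P = Rational(-2442850583, 2) (P = Add(Rational(-9, 2), Mul(Rational(1, 2), Add(2261018, Mul(-1, Mul(2, 1067, Add(-170, Pow(1067, 2), Mul(7, 1067))))))) = Add(Rational(-9, 2), Mul(Rational(1, 2), Add(2261018, Mul(-1, Mul(2, 1067, Add(-170, 1138489, 7469)))))) = Add(Rational(-9, 2), Mul(Rational(1, 2), Add(2261018, Mul(-1, Mul(2, 1067, 1145788))))) = Add(Rational(-9, 2), Mul(Rational(1, 2), Add(2261018, Mul(-1, 2445111592)))) = Add(Rational(-9, 2), Mul(Rational(1, 2), Add(2261018, -2445111592))) = Add(Rational(-9, 2), Mul(Rational(1, 2), -2442850574)) = Add(Rational(-9, 2), -1221425287) = Rational(-2442850583, 2) ≈ -1.2214e+9)
Mul(Add(Function('s')(1775, 899), 2525401), Pow(Add(P, -4296842), -1)) = Mul(Add(Add(1775, Mul(2, 899)), 2525401), Pow(Add(Rational(-2442850583, 2), -4296842), -1)) = Mul(Add(Add(1775, 1798), 2525401), Pow(Rational(-2451444267, 2), -1)) = Mul(Add(3573, 2525401), Rational(-2, 2451444267)) = Mul(2528974, Rational(-2, 2451444267)) = Rational(-5057948, 2451444267)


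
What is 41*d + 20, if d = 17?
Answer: 717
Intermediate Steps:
41*d + 20 = 41*17 + 20 = 697 + 20 = 717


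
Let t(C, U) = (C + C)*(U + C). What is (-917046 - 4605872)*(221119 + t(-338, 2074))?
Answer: 5260120992806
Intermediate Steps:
t(C, U) = 2*C*(C + U) (t(C, U) = (2*C)*(C + U) = 2*C*(C + U))
(-917046 - 4605872)*(221119 + t(-338, 2074)) = (-917046 - 4605872)*(221119 + 2*(-338)*(-338 + 2074)) = -5522918*(221119 + 2*(-338)*1736) = -5522918*(221119 - 1173536) = -5522918*(-952417) = 5260120992806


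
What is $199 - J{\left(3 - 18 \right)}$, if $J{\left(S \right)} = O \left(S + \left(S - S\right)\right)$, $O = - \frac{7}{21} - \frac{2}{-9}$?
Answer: $\frac{592}{3} \approx 197.33$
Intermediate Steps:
$O = - \frac{1}{9}$ ($O = \left(-7\right) \frac{1}{21} - - \frac{2}{9} = - \frac{1}{3} + \frac{2}{9} = - \frac{1}{9} \approx -0.11111$)
$J{\left(S \right)} = - \frac{S}{9}$ ($J{\left(S \right)} = - \frac{S + \left(S - S\right)}{9} = - \frac{S + 0}{9} = - \frac{S}{9}$)
$199 - J{\left(3 - 18 \right)} = 199 - - \frac{3 - 18}{9} = 199 - \left(- \frac{1}{9}\right) \left(-15\right) = 199 - \frac{5}{3} = \frac{592}{3}$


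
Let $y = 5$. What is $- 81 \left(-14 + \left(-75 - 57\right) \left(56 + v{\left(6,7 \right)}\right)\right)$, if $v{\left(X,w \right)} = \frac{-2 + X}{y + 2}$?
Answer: $\frac{4241970}{7} \approx 6.06 \cdot 10^{5}$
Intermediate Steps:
$v{\left(X,w \right)} = - \frac{2}{7} + \frac{X}{7}$ ($v{\left(X,w \right)} = \frac{-2 + X}{5 + 2} = \frac{-2 + X}{7} = \left(-2 + X\right) \frac{1}{7} = - \frac{2}{7} + \frac{X}{7}$)
$- 81 \left(-14 + \left(-75 - 57\right) \left(56 + v{\left(6,7 \right)}\right)\right) = - 81 \left(-14 + \left(-75 - 57\right) \left(56 + \left(- \frac{2}{7} + \frac{1}{7} \cdot 6\right)\right)\right) = - 81 \left(-14 - 132 \left(56 + \left(- \frac{2}{7} + \frac{6}{7}\right)\right)\right) = - 81 \left(-14 - 132 \left(56 + \frac{4}{7}\right)\right) = - 81 \left(-14 - \frac{52272}{7}\right) = \left(-81\right) \left(- \frac{52370}{7}\right) = \frac{4241970}{7}$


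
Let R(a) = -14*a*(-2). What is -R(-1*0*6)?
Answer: 0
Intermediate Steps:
R(a) = 28*a
-R(-1*0*6) = -28*-1*0*6 = -28*0*6 = -28*0 = -1*0 = 0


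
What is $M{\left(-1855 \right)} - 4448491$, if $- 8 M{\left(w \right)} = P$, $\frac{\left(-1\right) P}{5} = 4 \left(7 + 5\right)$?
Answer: $-4448461$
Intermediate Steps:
$P = -240$ ($P = - 5 \cdot 4 \left(7 + 5\right) = - 5 \cdot 4 \cdot 12 = \left(-5\right) 48 = -240$)
$M{\left(w \right)} = 30$ ($M{\left(w \right)} = \left(- \frac{1}{8}\right) \left(-240\right) = 30$)
$M{\left(-1855 \right)} - 4448491 = 30 - 4448491 = -4448461$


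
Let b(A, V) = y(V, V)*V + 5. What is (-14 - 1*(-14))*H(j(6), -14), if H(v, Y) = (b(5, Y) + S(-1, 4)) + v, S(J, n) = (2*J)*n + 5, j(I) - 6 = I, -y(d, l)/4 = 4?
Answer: 0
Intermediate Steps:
y(d, l) = -16 (y(d, l) = -4*4 = -16)
j(I) = 6 + I
b(A, V) = 5 - 16*V (b(A, V) = -16*V + 5 = 5 - 16*V)
S(J, n) = 5 + 2*J*n (S(J, n) = 2*J*n + 5 = 5 + 2*J*n)
H(v, Y) = 2 + v - 16*Y (H(v, Y) = ((5 - 16*Y) + (5 + 2*(-1)*4)) + v = ((5 - 16*Y) + (5 - 8)) + v = ((5 - 16*Y) - 3) + v = (2 - 16*Y) + v = 2 + v - 16*Y)
(-14 - 1*(-14))*H(j(6), -14) = (-14 - 1*(-14))*(2 + (6 + 6) - 16*(-14)) = (-14 + 14)*(2 + 12 + 224) = 0*238 = 0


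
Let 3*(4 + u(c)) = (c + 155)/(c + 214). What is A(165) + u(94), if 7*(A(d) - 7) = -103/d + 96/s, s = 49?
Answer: 783317/226380 ≈ 3.4602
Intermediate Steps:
A(d) = 2497/343 - 103/(7*d) (A(d) = 7 + (-103/d + 96/49)/7 = 7 + (96/49 - 103/d)/7 = 7 + (96/343 - 103/(7*d)) = 2497/343 - 103/(7*d))
u(c) = -4 + (155 + c)/(3*(214 + c)) (u(c) = -4 + ((c + 155)/(c + 214))/3 = -4 + ((155 + c)/(214 + c))/3 = -4 + (155 + c)/(3*(214 + c)))
A(165) + u(94) = (1/343)*(-5047 + 2497*165)/165 + (-2413 - 11*94)/(3*(214 + 94)) = (1/343)*(1/165)*(-5047 + 412005) + (⅓)*(-2413 - 1034)/308 = (1/343)*(1/165)*406958 + (⅓)*(1/308)*(-3447) = 406958/56595 - 1149/308 = 783317/226380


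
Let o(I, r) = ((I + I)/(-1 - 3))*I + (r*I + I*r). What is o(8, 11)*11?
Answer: 1584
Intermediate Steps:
o(I, r) = -I²/2 + 2*I*r (o(I, r) = ((2*I)/(-4))*I + (I*r + I*r) = ((2*I)*(-¼))*I + 2*I*r = (-I/2)*I + 2*I*r = -I²/2 + 2*I*r)
o(8, 11)*11 = ((½)*8*(-1*8 + 4*11))*11 = ((½)*8*(-8 + 44))*11 = ((½)*8*36)*11 = 144*11 = 1584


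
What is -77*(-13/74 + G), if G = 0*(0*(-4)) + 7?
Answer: -38885/74 ≈ -525.47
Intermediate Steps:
G = 7 (G = 0*0 + 7 = 0 + 7 = 7)
-77*(-13/74 + G) = -77*(-13/74 + 7) = -77*505/74 = -38885/74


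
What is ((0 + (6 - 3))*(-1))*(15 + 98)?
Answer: -339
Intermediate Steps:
((0 + (6 - 3))*(-1))*(15 + 98) = ((0 + 3)*(-1))*113 = (3*(-1))*113 = -3*113 = -339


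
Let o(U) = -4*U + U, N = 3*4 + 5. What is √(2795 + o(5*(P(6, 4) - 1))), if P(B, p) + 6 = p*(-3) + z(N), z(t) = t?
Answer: 5*√113 ≈ 53.151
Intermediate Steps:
N = 17 (N = 12 + 5 = 17)
P(B, p) = 11 - 3*p (P(B, p) = -6 + (p*(-3) + 17) = -6 + (-3*p + 17) = -6 + (17 - 3*p) = 11 - 3*p)
o(U) = -3*U
√(2795 + o(5*(P(6, 4) - 1))) = √(2795 - 15*((11 - 3*4) - 1)) = √(2795 - 15*((11 - 12) - 1)) = √(2795 - 15*(-1 - 1)) = √(2795 - 15*(-2)) = √(2795 - 3*(-10)) = √(2795 + 30) = √2825 = 5*√113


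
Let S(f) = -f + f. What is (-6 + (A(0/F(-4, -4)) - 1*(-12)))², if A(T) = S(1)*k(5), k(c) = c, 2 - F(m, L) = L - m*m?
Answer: 36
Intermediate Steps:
F(m, L) = 2 + m² - L (F(m, L) = 2 - (L - m*m) = 2 - (L - m²) = 2 + (m² - L) = 2 + m² - L)
S(f) = 0
A(T) = 0 (A(T) = 0*5 = 0)
(-6 + (A(0/F(-4, -4)) - 1*(-12)))² = (-6 + (0 - 1*(-12)))² = (-6 + (0 + 12))² = (-6 + 12)² = 6² = 36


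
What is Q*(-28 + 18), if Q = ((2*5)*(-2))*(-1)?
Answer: -200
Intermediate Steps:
Q = 20 (Q = (10*(-2))*(-1) = -20*(-1) = 20)
Q*(-28 + 18) = 20*(-28 + 18) = 20*(-10) = -200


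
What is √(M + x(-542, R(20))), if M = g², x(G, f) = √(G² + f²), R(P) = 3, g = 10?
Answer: √(100 + √293773) ≈ 25.338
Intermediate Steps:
M = 100 (M = 10² = 100)
√(M + x(-542, R(20))) = √(100 + √((-542)² + 3²)) = √(100 + √(293764 + 9)) = √(100 + √293773)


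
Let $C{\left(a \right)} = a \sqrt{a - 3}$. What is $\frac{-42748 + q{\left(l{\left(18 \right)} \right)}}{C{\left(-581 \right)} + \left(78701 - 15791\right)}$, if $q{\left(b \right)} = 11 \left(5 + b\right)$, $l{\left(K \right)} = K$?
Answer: $- \frac{1336680225}{2077401862} - \frac{24689595 i \sqrt{146}}{2077401862} \approx -0.64344 - 0.1436 i$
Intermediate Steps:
$q{\left(b \right)} = 55 + 11 b$
$C{\left(a \right)} = a \sqrt{-3 + a}$
$\frac{-42748 + q{\left(l{\left(18 \right)} \right)}}{C{\left(-581 \right)} + \left(78701 - 15791\right)} = \frac{-42748 + \left(55 + 11 \cdot 18\right)}{- 581 \sqrt{-3 - 581} + \left(78701 - 15791\right)} = \frac{-42748 + \left(55 + 198\right)}{- 581 \sqrt{-584} + 62910} = \frac{-42748 + 253}{- 581 \cdot 2 i \sqrt{146} + 62910} = - \frac{42495}{- 1162 i \sqrt{146} + 62910} = - \frac{42495}{62910 - 1162 i \sqrt{146}}$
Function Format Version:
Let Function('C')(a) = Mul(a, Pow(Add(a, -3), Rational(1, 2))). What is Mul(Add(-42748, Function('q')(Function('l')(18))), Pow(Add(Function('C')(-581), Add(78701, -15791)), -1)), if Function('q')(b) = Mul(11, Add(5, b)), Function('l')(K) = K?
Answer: Add(Rational(-1336680225, 2077401862), Mul(Rational(-24689595, 2077401862), I, Pow(146, Rational(1, 2)))) ≈ Add(-0.64344, Mul(-0.14360, I))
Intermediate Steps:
Function('q')(b) = Add(55, Mul(11, b))
Function('C')(a) = Mul(a, Pow(Add(-3, a), Rational(1, 2)))
Mul(Add(-42748, Function('q')(Function('l')(18))), Pow(Add(Function('C')(-581), Add(78701, -15791)), -1)) = Mul(Add(-42748, Add(55, Mul(11, 18))), Pow(Add(Mul(-581, Pow(Add(-3, -581), Rational(1, 2))), Add(78701, -15791)), -1)) = Mul(Add(-42748, Add(55, 198)), Pow(Add(Mul(-581, Pow(-584, Rational(1, 2))), 62910), -1)) = Mul(Add(-42748, 253), Pow(Add(Mul(-581, Mul(2, I, Pow(146, Rational(1, 2)))), 62910), -1)) = Mul(-42495, Pow(Add(Mul(-1162, I, Pow(146, Rational(1, 2))), 62910), -1)) = Mul(-42495, Pow(Add(62910, Mul(-1162, I, Pow(146, Rational(1, 2)))), -1))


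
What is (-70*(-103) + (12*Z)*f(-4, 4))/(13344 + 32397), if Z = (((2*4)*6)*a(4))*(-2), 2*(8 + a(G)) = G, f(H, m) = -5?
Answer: -27350/45741 ≈ -0.59793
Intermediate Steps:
a(G) = -8 + G/2
Z = 576 (Z = (((2*4)*6)*(-8 + (½)*4))*(-2) = ((8*6)*(-8 + 2))*(-2) = (48*(-6))*(-2) = -288*(-2) = 576)
(-70*(-103) + (12*Z)*f(-4, 4))/(13344 + 32397) = (-70*(-103) + (12*576)*(-5))/(13344 + 32397) = (7210 + 6912*(-5))/45741 = (7210 - 34560)*(1/45741) = -27350*1/45741 = -27350/45741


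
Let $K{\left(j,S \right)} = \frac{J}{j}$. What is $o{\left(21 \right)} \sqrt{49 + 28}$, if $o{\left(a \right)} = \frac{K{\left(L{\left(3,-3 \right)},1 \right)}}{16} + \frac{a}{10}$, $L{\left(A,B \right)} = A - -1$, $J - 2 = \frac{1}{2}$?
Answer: $\frac{1369 \sqrt{77}}{640} \approx 18.77$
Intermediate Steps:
$J = \frac{5}{2}$ ($J = 2 + \frac{1}{2} = \frac{5}{2} \approx 2.5$)
$L{\left(A,B \right)} = 1 + A$ ($L{\left(A,B \right)} = A + 1 = 1 + A$)
$K{\left(j,S \right)} = \frac{5}{2 j}$
$o{\left(a \right)} = \frac{5}{128} + \frac{a}{10}$ ($o{\left(a \right)} = \frac{\frac{5}{2} \frac{1}{1 + 3}}{16} + \frac{a}{10} = \frac{5}{2 \cdot 4} \cdot \frac{1}{16} + a \frac{1}{10} = \frac{5}{2} \cdot \frac{1}{4} \cdot \frac{1}{16} + \frac{a}{10} = \frac{5}{8} \cdot \frac{1}{16} + \frac{a}{10} = \frac{5}{128} + \frac{a}{10}$)
$o{\left(21 \right)} \sqrt{49 + 28} = \left(\frac{5}{128} + \frac{1}{10} \cdot 21\right) \sqrt{49 + 28} = \left(\frac{5}{128} + \frac{21}{10}\right) \sqrt{77} = \frac{1369 \sqrt{77}}{640}$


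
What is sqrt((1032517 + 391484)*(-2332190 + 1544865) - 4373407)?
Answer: 2*I*sqrt(280288990183) ≈ 1.0588e+6*I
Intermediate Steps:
sqrt((1032517 + 391484)*(-2332190 + 1544865) - 4373407) = sqrt(1424001*(-787325) - 4373407) = sqrt(-1121151587325 - 4373407) = sqrt(-1121155960732) = 2*I*sqrt(280288990183)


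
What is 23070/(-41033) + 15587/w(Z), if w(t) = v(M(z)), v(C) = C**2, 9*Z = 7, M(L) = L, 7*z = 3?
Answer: 31339279549/369297 ≈ 84862.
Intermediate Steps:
z = 3/7 (z = (1/7)*3 = 3/7 ≈ 0.42857)
Z = 7/9 (Z = (1/9)*7 = 7/9 ≈ 0.77778)
w(t) = 9/49 (w(t) = (3/7)**2 = 9/49)
23070/(-41033) + 15587/w(Z) = 23070/(-41033) + 15587/(9/49) = 23070*(-1/41033) + 15587*(49/9) = -23070/41033 + 763763/9 = 31339279549/369297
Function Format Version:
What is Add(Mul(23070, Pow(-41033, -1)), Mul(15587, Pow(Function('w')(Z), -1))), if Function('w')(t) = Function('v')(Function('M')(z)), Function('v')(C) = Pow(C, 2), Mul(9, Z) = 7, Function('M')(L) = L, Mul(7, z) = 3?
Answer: Rational(31339279549, 369297) ≈ 84862.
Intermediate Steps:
z = Rational(3, 7) (z = Mul(Rational(1, 7), 3) = Rational(3, 7) ≈ 0.42857)
Z = Rational(7, 9) (Z = Mul(Rational(1, 9), 7) = Rational(7, 9) ≈ 0.77778)
Function('w')(t) = Rational(9, 49) (Function('w')(t) = Pow(Rational(3, 7), 2) = Rational(9, 49))
Add(Mul(23070, Pow(-41033, -1)), Mul(15587, Pow(Function('w')(Z), -1))) = Add(Mul(23070, Pow(-41033, -1)), Mul(15587, Pow(Rational(9, 49), -1))) = Add(Mul(23070, Rational(-1, 41033)), Mul(15587, Rational(49, 9))) = Add(Rational(-23070, 41033), Rational(763763, 9)) = Rational(31339279549, 369297)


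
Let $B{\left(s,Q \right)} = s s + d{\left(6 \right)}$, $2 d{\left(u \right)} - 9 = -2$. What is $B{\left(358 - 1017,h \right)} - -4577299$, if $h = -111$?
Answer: $\frac{10023167}{2} \approx 5.0116 \cdot 10^{6}$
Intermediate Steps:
$d{\left(u \right)} = \frac{7}{2}$ ($d{\left(u \right)} = \frac{9}{2} + \frac{1}{2} \left(-2\right) = \frac{9}{2} - 1 = \frac{7}{2}$)
$B{\left(s,Q \right)} = \frac{7}{2} + s^{2}$ ($B{\left(s,Q \right)} = s s + \frac{7}{2} = s^{2} + \frac{7}{2} = \frac{7}{2} + s^{2}$)
$B{\left(358 - 1017,h \right)} - -4577299 = \left(\frac{7}{2} + \left(358 - 1017\right)^{2}\right) - -4577299 = \left(\frac{7}{2} + \left(358 - 1017\right)^{2}\right) + 4577299 = \left(\frac{7}{2} + \left(-659\right)^{2}\right) + 4577299 = \left(\frac{7}{2} + 434281\right) + 4577299 = \frac{868569}{2} + 4577299 = \frac{10023167}{2}$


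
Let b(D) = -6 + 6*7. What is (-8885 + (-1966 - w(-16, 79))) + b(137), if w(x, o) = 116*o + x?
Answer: -19963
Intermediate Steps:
w(x, o) = x + 116*o
b(D) = 36 (b(D) = -6 + 42 = 36)
(-8885 + (-1966 - w(-16, 79))) + b(137) = (-8885 + (-1966 - (-16 + 116*79))) + 36 = (-8885 + (-1966 - (-16 + 9164))) + 36 = (-8885 + (-1966 - 1*9148)) + 36 = (-8885 + (-1966 - 9148)) + 36 = (-8885 - 11114) + 36 = -19999 + 36 = -19963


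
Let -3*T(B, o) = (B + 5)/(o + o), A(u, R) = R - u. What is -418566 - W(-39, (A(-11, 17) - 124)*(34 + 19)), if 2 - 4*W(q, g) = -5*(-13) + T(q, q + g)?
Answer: -12875442799/30762 ≈ -4.1855e+5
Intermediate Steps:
T(B, o) = -(5 + B)/(6*o) (T(B, o) = -(B + 5)/(3*(o + o)) = -(5 + B)/(3*(2*o)) = -(5 + B)*1/(2*o)/3 = -(5 + B)/(6*o))
W(q, g) = -63/4 - (-5 - q)/(24*(g + q)) (W(q, g) = ½ - (-5*(-13) + (-5 - q)/(6*(q + g)))/4 = ½ - (65 + (-5 - q)/(6*(g + q)))/4 = ½ + (-65/4 - (-5 - q)/(24*(g + q))) = -63/4 - (-5 - q)/(24*(g + q)))
-418566 - W(-39, (A(-11, 17) - 124)*(34 + 19)) = -418566 - (5 - 378*((17 - 1*(-11)) - 124)*(34 + 19) - 377*(-39))/(24*(((17 - 1*(-11)) - 124)*(34 + 19) - 39)) = -418566 - (5 - 378*((17 + 11) - 124)*53 + 14703)/(24*(((17 + 11) - 124)*53 - 39)) = -418566 - (5 - 378*(28 - 124)*53 + 14703)/(24*((28 - 124)*53 - 39)) = -418566 - (5 - (-36288)*53 + 14703)/(24*(-96*53 - 39)) = -418566 - (5 - 378*(-5088) + 14703)/(24*(-5088 - 39)) = -418566 - (5 + 1923264 + 14703)/(24*(-5127)) = -418566 - (-1)*1937972/(24*5127) = -418566 - 1*(-484493/30762) = -418566 + 484493/30762 = -12875442799/30762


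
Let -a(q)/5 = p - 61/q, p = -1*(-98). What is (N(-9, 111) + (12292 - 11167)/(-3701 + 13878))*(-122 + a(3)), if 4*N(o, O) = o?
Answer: 44446461/40708 ≈ 1091.8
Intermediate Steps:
p = 98
N(o, O) = o/4
a(q) = -490 + 305/q (a(q) = -5*(98 - 61/q) = -490 + 305/q)
(N(-9, 111) + (12292 - 11167)/(-3701 + 13878))*(-122 + a(3)) = ((1/4)*(-9) + (12292 - 11167)/(-3701 + 13878))*(-122 + (-490 + 305/3)) = (-9/4 + 1125/10177)*(-122 + (-490 + 305*(1/3))) = (-9/4 + 1125*(1/10177))*(-122 + (-490 + 305/3)) = (-9/4 + 1125/10177)*(-122 - 1165/3) = -87093/40708*(-1531/3) = 44446461/40708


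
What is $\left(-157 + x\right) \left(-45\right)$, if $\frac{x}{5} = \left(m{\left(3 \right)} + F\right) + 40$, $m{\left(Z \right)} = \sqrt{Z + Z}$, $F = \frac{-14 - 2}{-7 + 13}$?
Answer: $-1335 - 225 \sqrt{6} \approx -1886.1$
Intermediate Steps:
$F = - \frac{8}{3}$ ($F = - \frac{16}{6} = \left(-16\right) \frac{1}{6} = - \frac{8}{3} \approx -2.6667$)
$m{\left(Z \right)} = \sqrt{2} \sqrt{Z}$ ($m{\left(Z \right)} = \sqrt{2 Z} = \sqrt{2} \sqrt{Z}$)
$x = \frac{560}{3} + 5 \sqrt{6}$ ($x = 5 \left(\left(\sqrt{2} \sqrt{3} - \frac{8}{3}\right) + 40\right) = 5 \left(\left(\sqrt{6} - \frac{8}{3}\right) + 40\right) = 5 \left(\left(- \frac{8}{3} + \sqrt{6}\right) + 40\right) = 5 \left(\frac{112}{3} + \sqrt{6}\right) = \frac{560}{3} + 5 \sqrt{6} \approx 198.91$)
$\left(-157 + x\right) \left(-45\right) = \left(-157 + \left(\frac{560}{3} + 5 \sqrt{6}\right)\right) \left(-45\right) = \left(\frac{89}{3} + 5 \sqrt{6}\right) \left(-45\right) = -1335 - 225 \sqrt{6}$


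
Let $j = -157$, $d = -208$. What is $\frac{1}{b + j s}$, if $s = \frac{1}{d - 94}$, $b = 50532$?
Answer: $\frac{302}{15260821} \approx 1.9789 \cdot 10^{-5}$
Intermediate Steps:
$s = - \frac{1}{302}$ ($s = \frac{1}{-208 - 94} = \frac{1}{-302} = - \frac{1}{302} \approx -0.0033113$)
$\frac{1}{b + j s} = \frac{1}{50532 - - \frac{157}{302}} = \frac{1}{50532 + \frac{157}{302}} = \frac{1}{\frac{15260821}{302}} = \frac{302}{15260821}$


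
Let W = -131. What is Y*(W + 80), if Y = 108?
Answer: -5508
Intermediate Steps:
Y*(W + 80) = 108*(-131 + 80) = 108*(-51) = -5508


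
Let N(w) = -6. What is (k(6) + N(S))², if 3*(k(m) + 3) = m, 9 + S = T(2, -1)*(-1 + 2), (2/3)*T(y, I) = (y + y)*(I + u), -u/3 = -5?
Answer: 49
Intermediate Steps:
u = 15 (u = -3*(-5) = 15)
T(y, I) = 3*y*(15 + I) (T(y, I) = 3*((y + y)*(I + 15))/2 = 3*((2*y)*(15 + I))/2 = 3*(2*y*(15 + I))/2 = 3*y*(15 + I))
S = 75 (S = -9 + (3*2*(15 - 1))*(-1 + 2) = -9 + (3*2*14)*1 = -9 + 84*1 = -9 + 84 = 75)
k(m) = -3 + m/3
(k(6) + N(S))² = ((-3 + (⅓)*6) - 6)² = ((-3 + 2) - 6)² = (-1 - 6)² = (-7)² = 49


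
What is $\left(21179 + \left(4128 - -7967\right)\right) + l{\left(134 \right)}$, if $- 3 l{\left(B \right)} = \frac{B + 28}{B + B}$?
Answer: $\frac{4458689}{134} \approx 33274.0$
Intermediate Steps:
$l{\left(B \right)} = - \frac{28 + B}{6 B}$ ($l{\left(B \right)} = - \frac{\left(B + 28\right) \frac{1}{B + B}}{3} = - \frac{\left(28 + B\right) \frac{1}{2 B}}{3} = - \frac{\frac{1}{2} \frac{1}{B} \left(28 + B\right)}{3} = - \frac{28 + B}{6 B}$)
$\left(21179 + \left(4128 - -7967\right)\right) + l{\left(134 \right)} = \left(21179 + \left(4128 - -7967\right)\right) + \frac{-28 - 134}{6 \cdot 134} = \left(21179 + \left(4128 + 7967\right)\right) + \frac{1}{6} \cdot \frac{1}{134} \left(-28 - 134\right) = \left(21179 + 12095\right) + \frac{1}{6} \cdot \frac{1}{134} \left(-162\right) = 33274 - \frac{27}{134} = \frac{4458689}{134}$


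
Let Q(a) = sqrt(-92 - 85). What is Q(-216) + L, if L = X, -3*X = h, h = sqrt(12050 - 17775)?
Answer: I*(sqrt(177) - 5*sqrt(229)/3) ≈ -11.917*I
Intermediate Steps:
Q(a) = I*sqrt(177) (Q(a) = sqrt(-177) = I*sqrt(177))
h = 5*I*sqrt(229) (h = sqrt(-5725) = 5*I*sqrt(229) ≈ 75.664*I)
X = -5*I*sqrt(229)/3 ≈ -25.221*I
L = -5*I*sqrt(229)/3 ≈ -25.221*I
Q(-216) + L = I*sqrt(177) - 5*I*sqrt(229)/3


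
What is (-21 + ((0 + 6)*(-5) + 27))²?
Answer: 576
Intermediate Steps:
(-21 + ((0 + 6)*(-5) + 27))² = (-21 + (6*(-5) + 27))² = (-21 + (-30 + 27))² = (-21 - 3)² = (-24)² = 576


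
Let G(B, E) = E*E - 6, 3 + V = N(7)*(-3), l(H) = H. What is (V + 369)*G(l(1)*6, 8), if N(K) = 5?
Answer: 20358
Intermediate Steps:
V = -18 (V = -3 + 5*(-3) = -3 - 15 = -18)
G(B, E) = -6 + E² (G(B, E) = E² - 6 = -6 + E²)
(V + 369)*G(l(1)*6, 8) = (-18 + 369)*(-6 + 8²) = 351*(-6 + 64) = 351*58 = 20358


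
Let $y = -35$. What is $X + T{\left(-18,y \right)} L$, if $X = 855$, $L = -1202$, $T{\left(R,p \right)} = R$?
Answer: $22491$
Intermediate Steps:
$X + T{\left(-18,y \right)} L = 855 - -21636 = 855 + 21636 = 22491$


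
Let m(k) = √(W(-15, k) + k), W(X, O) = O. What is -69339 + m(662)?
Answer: -69339 + 2*√331 ≈ -69303.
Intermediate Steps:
m(k) = √2*√k (m(k) = √(k + k) = √(2*k) = √2*√k)
-69339 + m(662) = -69339 + √2*√662 = -69339 + 2*√331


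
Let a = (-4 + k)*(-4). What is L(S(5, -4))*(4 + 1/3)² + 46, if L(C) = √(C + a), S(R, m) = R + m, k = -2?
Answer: 1259/9 ≈ 139.89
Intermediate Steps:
a = 24 (a = (-4 - 2)*(-4) = -6*(-4) = 24)
L(C) = √(24 + C) (L(C) = √(C + 24) = √(24 + C))
L(S(5, -4))*(4 + 1/3)² + 46 = √(24 + (5 - 4))*(4 + 1/3)² + 46 = √(24 + 1)*(4 + ⅓)² + 46 = √25*(13/3)² + 46 = 5*(169/9) + 46 = 845/9 + 46 = 1259/9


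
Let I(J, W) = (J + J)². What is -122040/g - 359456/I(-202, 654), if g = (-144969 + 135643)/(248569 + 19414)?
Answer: 166809938695702/47567263 ≈ 3.5068e+6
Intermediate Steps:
I(J, W) = 4*J² (I(J, W) = (2*J)² = 4*J²)
g = -9326/267983 ≈ -0.034801
-122040/g - 359456/I(-202, 654) = -122040/(-9326/267983) - 359456/(4*(-202)²) = -122040*(-267983/9326) - 359456/(4*40804) = 16352322660/4663 - 359456/163216 = 16352322660/4663 - 359456*1/163216 = 16352322660/4663 - 22466/10201 = 166809938695702/47567263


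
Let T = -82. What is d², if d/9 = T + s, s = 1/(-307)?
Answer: 51336230625/94249 ≈ 5.4469e+5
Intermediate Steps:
s = -1/307 ≈ -0.0032573
d = -226575/307 (d = 9*(-82 - 1/307) = 9*(-25175/307) = -226575/307 ≈ -738.03)
d² = (-226575/307)² = 51336230625/94249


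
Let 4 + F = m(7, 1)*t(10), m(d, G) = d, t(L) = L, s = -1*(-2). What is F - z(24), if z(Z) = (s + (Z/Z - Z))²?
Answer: -375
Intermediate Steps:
s = 2
z(Z) = (3 - Z)² (z(Z) = (2 + (Z/Z - Z))² = (2 + (1 - Z))² = (3 - Z)²)
F = 66 (F = -4 + 7*10 = -4 + 70 = 66)
F - z(24) = 66 - (3 - 1*24)² = 66 - (3 - 24)² = 66 - 1*(-21)² = 66 - 1*441 = 66 - 441 = -375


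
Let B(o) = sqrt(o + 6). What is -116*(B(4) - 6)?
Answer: 696 - 116*sqrt(10) ≈ 329.18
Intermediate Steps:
B(o) = sqrt(6 + o)
-116*(B(4) - 6) = -116*(sqrt(6 + 4) - 6) = -116*(sqrt(10) - 6) = -116*(-6 + sqrt(10)) = 696 - 116*sqrt(10)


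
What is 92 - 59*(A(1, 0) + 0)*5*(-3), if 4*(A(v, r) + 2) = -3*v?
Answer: -9367/4 ≈ -2341.8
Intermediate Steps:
A(v, r) = -2 - 3*v/4 (A(v, r) = -2 + (-3*v)/4 = -2 - 3*v/4)
92 - 59*(A(1, 0) + 0)*5*(-3) = 92 - 59*((-2 - ¾*1) + 0)*5*(-3) = 92 - 59*((-2 - ¾) + 0)*5*(-3) = 92 - 59*(-11/4 + 0)*5*(-3) = 92 - 59*(-11/4*5)*(-3) = 92 - (-3245)*(-3)/4 = 92 - 59*165/4 = 92 - 9735/4 = -9367/4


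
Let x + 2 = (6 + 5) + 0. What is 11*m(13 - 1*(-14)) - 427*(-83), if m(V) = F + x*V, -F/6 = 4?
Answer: 37850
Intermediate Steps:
F = -24 (F = -6*4 = -24)
x = 9 (x = -2 + ((6 + 5) + 0) = -2 + (11 + 0) = -2 + 11 = 9)
m(V) = -24 + 9*V
11*m(13 - 1*(-14)) - 427*(-83) = 11*(-24 + 9*(13 - 1*(-14))) - 427*(-83) = 11*(-24 + 9*(13 + 14)) + 35441 = 11*(-24 + 9*27) + 35441 = 11*(-24 + 243) + 35441 = 11*219 + 35441 = 2409 + 35441 = 37850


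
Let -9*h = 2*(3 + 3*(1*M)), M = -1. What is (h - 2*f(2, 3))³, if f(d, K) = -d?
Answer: 64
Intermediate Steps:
h = 0 (h = -2*(3 + 3*(1*(-1)))/9 = -2*(3 + 3*(-1))/9 = -2*(3 - 3)/9 = -2*0/9 = -⅑*0 = 0)
(h - 2*f(2, 3))³ = (0 - (-2)*2)³ = (0 - 2*(-2))³ = (0 + 4)³ = 4³ = 64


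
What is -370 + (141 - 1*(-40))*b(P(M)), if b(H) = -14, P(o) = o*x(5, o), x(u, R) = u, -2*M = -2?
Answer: -2904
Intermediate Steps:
M = 1 (M = -½*(-2) = 1)
P(o) = 5*o (P(o) = o*5 = 5*o)
-370 + (141 - 1*(-40))*b(P(M)) = -370 + (141 - 1*(-40))*(-14) = -370 + (141 + 40)*(-14) = -370 + 181*(-14) = -370 - 2534 = -2904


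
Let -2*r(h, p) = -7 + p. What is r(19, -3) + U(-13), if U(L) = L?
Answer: -8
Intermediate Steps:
r(h, p) = 7/2 - p/2 (r(h, p) = -(-7 + p)/2 = 7/2 - p/2)
r(19, -3) + U(-13) = (7/2 - ½*(-3)) - 13 = (7/2 + 3/2) - 13 = 5 - 13 = -8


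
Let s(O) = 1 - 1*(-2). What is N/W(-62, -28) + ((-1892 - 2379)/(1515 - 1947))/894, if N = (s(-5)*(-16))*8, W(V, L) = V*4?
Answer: 18670385/11972448 ≈ 1.5594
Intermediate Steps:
W(V, L) = 4*V
s(O) = 3 (s(O) = 1 + 2 = 3)
N = -384 (N = (3*(-16))*8 = -48*8 = -384)
N/W(-62, -28) + ((-1892 - 2379)/(1515 - 1947))/894 = -384/(4*(-62)) + ((-1892 - 2379)/(1515 - 1947))/894 = -384/(-248) - 4271/(-432)*(1/894) = -384*(-1/248) - 4271*(-1/432)*(1/894) = 48/31 + (4271/432)*(1/894) = 48/31 + 4271/386208 = 18670385/11972448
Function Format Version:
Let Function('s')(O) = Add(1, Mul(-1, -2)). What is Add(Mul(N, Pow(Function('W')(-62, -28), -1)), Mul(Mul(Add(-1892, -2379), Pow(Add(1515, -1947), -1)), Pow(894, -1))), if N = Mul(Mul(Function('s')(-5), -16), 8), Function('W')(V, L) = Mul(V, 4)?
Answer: Rational(18670385, 11972448) ≈ 1.5594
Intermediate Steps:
Function('W')(V, L) = Mul(4, V)
Function('s')(O) = 3 (Function('s')(O) = Add(1, 2) = 3)
N = -384 (N = Mul(Mul(3, -16), 8) = Mul(-48, 8) = -384)
Add(Mul(N, Pow(Function('W')(-62, -28), -1)), Mul(Mul(Add(-1892, -2379), Pow(Add(1515, -1947), -1)), Pow(894, -1))) = Add(Mul(-384, Pow(Mul(4, -62), -1)), Mul(Mul(Add(-1892, -2379), Pow(Add(1515, -1947), -1)), Pow(894, -1))) = Add(Mul(-384, Pow(-248, -1)), Mul(Mul(-4271, Pow(-432, -1)), Rational(1, 894))) = Add(Mul(-384, Rational(-1, 248)), Mul(Mul(-4271, Rational(-1, 432)), Rational(1, 894))) = Add(Rational(48, 31), Mul(Rational(4271, 432), Rational(1, 894))) = Add(Rational(48, 31), Rational(4271, 386208)) = Rational(18670385, 11972448)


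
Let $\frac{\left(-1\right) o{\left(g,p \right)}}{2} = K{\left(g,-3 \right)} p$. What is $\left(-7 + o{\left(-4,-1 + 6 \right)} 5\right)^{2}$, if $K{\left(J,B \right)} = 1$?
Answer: $3249$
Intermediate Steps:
$o{\left(g,p \right)} = - 2 p$ ($o{\left(g,p \right)} = - 2 \cdot 1 p = - 2 p$)
$\left(-7 + o{\left(-4,-1 + 6 \right)} 5\right)^{2} = \left(-7 + - 2 \left(-1 + 6\right) 5\right)^{2} = \left(-7 + \left(-2\right) 5 \cdot 5\right)^{2} = \left(-7 - 50\right)^{2} = \left(-57\right)^{2} = 3249$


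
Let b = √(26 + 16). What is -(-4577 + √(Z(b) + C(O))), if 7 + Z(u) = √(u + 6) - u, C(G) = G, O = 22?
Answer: 4577 - √(15 + √(6 + √42) - √42) ≈ 4573.5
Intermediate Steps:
b = √42 ≈ 6.4807
Z(u) = -7 + √(6 + u) - u (Z(u) = -7 + (√(u + 6) - u) = -7 + (√(6 + u) - u) = -7 + √(6 + u) - u)
-(-4577 + √(Z(b) + C(O))) = -(-4577 + √((-7 + √(6 + √42) - √42) + 22)) = -(-4577 + √(15 + √(6 + √42) - √42)) = 4577 - √(15 + √(6 + √42) - √42)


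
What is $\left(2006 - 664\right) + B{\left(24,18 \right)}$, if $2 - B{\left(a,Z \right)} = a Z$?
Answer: $912$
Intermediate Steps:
$B{\left(a,Z \right)} = 2 - Z a$ ($B{\left(a,Z \right)} = 2 - a Z = 2 - Z a$)
$\left(2006 - 664\right) + B{\left(24,18 \right)} = \left(2006 - 664\right) + \left(2 - 18 \cdot 24\right) = 1342 + \left(2 - 432\right) = 1342 - 430 = 912$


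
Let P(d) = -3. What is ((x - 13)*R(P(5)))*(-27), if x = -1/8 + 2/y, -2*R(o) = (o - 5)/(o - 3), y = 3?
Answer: -897/4 ≈ -224.25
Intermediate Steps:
R(o) = -(-5 + o)/(2*(-3 + o)) (R(o) = -(o - 5)/(2*(o - 3)) = -(-5 + o)/(2*(-3 + o)))
x = 13/24 (x = -1/8 + 2/3 = -1*⅛ + 2*(⅓) = -⅛ + ⅔ = 13/24 ≈ 0.54167)
((x - 13)*R(P(5)))*(-27) = ((13/24 - 13)*((5 - 1*(-3))/(2*(-3 - 3))))*(-27) = -299*(5 + 3)/(48*(-6))*(-27) = -299*(-1)*8/(48*6)*(-27) = -299/24*(-⅔)*(-27) = (299/36)*(-27) = -897/4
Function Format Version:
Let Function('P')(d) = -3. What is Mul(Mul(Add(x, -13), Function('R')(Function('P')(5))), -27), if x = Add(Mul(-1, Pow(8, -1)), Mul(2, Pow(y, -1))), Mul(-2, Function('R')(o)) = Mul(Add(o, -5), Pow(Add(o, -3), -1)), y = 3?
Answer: Rational(-897, 4) ≈ -224.25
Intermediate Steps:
Function('R')(o) = Mul(Rational(-1, 2), Pow(Add(-3, o), -1), Add(-5, o)) (Function('R')(o) = Mul(Rational(-1, 2), Mul(Add(o, -5), Pow(Add(o, -3), -1))) = Mul(Rational(-1, 2), Mul(Add(-5, o), Pow(Add(-3, o), -1))) = Mul(Rational(-1, 2), Mul(Pow(Add(-3, o), -1), Add(-5, o))) = Mul(Rational(-1, 2), Pow(Add(-3, o), -1), Add(-5, o)))
x = Rational(13, 24) (x = Add(Mul(-1, Pow(8, -1)), Mul(2, Pow(3, -1))) = Add(Mul(-1, Rational(1, 8)), Mul(2, Rational(1, 3))) = Add(Rational(-1, 8), Rational(2, 3)) = Rational(13, 24) ≈ 0.54167)
Mul(Mul(Add(x, -13), Function('R')(Function('P')(5))), -27) = Mul(Mul(Add(Rational(13, 24), -13), Mul(Rational(1, 2), Pow(Add(-3, -3), -1), Add(5, Mul(-1, -3)))), -27) = Mul(Mul(Rational(-299, 24), Mul(Rational(1, 2), Pow(-6, -1), Add(5, 3))), -27) = Mul(Mul(Rational(-299, 24), Mul(Rational(1, 2), Rational(-1, 6), 8)), -27) = Mul(Mul(Rational(-299, 24), Rational(-2, 3)), -27) = Mul(Rational(299, 36), -27) = Rational(-897, 4)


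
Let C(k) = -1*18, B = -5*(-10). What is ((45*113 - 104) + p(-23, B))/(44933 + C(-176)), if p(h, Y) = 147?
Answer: 5128/44915 ≈ 0.11417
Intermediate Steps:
B = 50
C(k) = -18
((45*113 - 104) + p(-23, B))/(44933 + C(-176)) = ((45*113 - 104) + 147)/(44933 - 18) = ((5085 - 104) + 147)/44915 = (4981 + 147)*(1/44915) = 5128*(1/44915) = 5128/44915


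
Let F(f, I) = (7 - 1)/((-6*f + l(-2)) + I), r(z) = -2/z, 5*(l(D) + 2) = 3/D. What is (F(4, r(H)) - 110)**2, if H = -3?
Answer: 7185952900/591361 ≈ 12152.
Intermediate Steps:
l(D) = -2 + 3/(5*D) (l(D) = -2 + (3/D)/5 = -2 + 3/(5*D))
F(f, I) = 6/(-23/10 + I - 6*f) (F(f, I) = (7 - 1)/((-6*f + (-2 + (3/5)/(-2))) + I) = 6/((-6*f + (-2 + (3/5)*(-1/2))) + I) = 6/((-6*f + (-2 - 3/10)) + I) = 6/((-6*f - 23/10) + I) = 6/((-23/10 - 6*f) + I) = 6/(-23/10 + I - 6*f))
(F(4, r(H)) - 110)**2 = (-60/(23 - (-20)/(-3) + 60*4) - 110)**2 = (-60/(23 - (-20)*(-1)/3 + 240) - 110)**2 = (-60/(23 - 10*2/3 + 240) - 110)**2 = (-60/(23 - 20/3 + 240) - 110)**2 = (-60/769/3 - 110)**2 = (-60*3/769 - 110)**2 = (-180/769 - 110)**2 = (-84770/769)**2 = 7185952900/591361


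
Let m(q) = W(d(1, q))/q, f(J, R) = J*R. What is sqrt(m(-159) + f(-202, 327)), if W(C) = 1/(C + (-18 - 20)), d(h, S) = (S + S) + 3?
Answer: I*sqrt(208085961424839)/56127 ≈ 257.01*I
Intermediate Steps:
d(h, S) = 3 + 2*S (d(h, S) = 2*S + 3 = 3 + 2*S)
W(C) = 1/(-38 + C) (W(C) = 1/(C - 38) = 1/(-38 + C))
m(q) = 1/(q*(-35 + 2*q)) (m(q) = 1/((-38 + (3 + 2*q))*q) = 1/((-35 + 2*q)*q) = 1/(q*(-35 + 2*q)))
sqrt(m(-159) + f(-202, 327)) = sqrt(1/((-159)*(-35 + 2*(-159))) - 202*327) = sqrt(-1/(159*(-35 - 318)) - 66054) = sqrt(-1/159/(-353) - 66054) = sqrt(-1/159*(-1/353) - 66054) = sqrt(1/56127 - 66054) = sqrt(-3707412857/56127) = I*sqrt(208085961424839)/56127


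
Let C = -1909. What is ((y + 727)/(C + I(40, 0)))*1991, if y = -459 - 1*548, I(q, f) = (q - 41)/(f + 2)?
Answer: 1114960/3819 ≈ 291.95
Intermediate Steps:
I(q, f) = (-41 + q)/(2 + f)
y = -1007 (y = -459 - 548 = -1007)
((y + 727)/(C + I(40, 0)))*1991 = ((-1007 + 727)/(-1909 + (-41 + 40)/(2 + 0)))*1991 = -280/(-1909 - 1/2)*1991 = -280/(-1909 + (½)*(-1))*1991 = -280/(-1909 - ½)*1991 = -280/(-3819/2)*1991 = -280*(-2/3819)*1991 = (560/3819)*1991 = 1114960/3819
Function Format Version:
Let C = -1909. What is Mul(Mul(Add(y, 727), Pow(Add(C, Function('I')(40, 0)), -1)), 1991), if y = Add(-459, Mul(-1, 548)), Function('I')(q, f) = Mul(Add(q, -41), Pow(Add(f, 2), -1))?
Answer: Rational(1114960, 3819) ≈ 291.95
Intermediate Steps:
Function('I')(q, f) = Mul(Pow(Add(2, f), -1), Add(-41, q)) (Function('I')(q, f) = Mul(Add(-41, q), Pow(Add(2, f), -1)) = Mul(Pow(Add(2, f), -1), Add(-41, q)))
y = -1007 (y = Add(-459, -548) = -1007)
Mul(Mul(Add(y, 727), Pow(Add(C, Function('I')(40, 0)), -1)), 1991) = Mul(Mul(Add(-1007, 727), Pow(Add(-1909, Mul(Pow(Add(2, 0), -1), Add(-41, 40))), -1)), 1991) = Mul(Mul(-280, Pow(Add(-1909, Mul(Pow(2, -1), -1)), -1)), 1991) = Mul(Mul(-280, Pow(Add(-1909, Mul(Rational(1, 2), -1)), -1)), 1991) = Mul(Mul(-280, Pow(Add(-1909, Rational(-1, 2)), -1)), 1991) = Mul(Mul(-280, Pow(Rational(-3819, 2), -1)), 1991) = Mul(Mul(-280, Rational(-2, 3819)), 1991) = Mul(Rational(560, 3819), 1991) = Rational(1114960, 3819)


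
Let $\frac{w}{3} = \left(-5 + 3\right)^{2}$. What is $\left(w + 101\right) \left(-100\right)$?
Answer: $-11300$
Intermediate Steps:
$w = 12$ ($w = 3 \left(-5 + 3\right)^{2} = 3 \left(-2\right)^{2} = 3 \cdot 4 = 12$)
$\left(w + 101\right) \left(-100\right) = \left(12 + 101\right) \left(-100\right) = 113 \left(-100\right) = -11300$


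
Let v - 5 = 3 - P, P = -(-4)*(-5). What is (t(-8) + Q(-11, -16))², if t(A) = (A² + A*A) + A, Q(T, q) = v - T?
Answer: 25281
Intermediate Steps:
P = -20 (P = -1*20 = -20)
v = 28 (v = 5 + (3 - 1*(-20)) = 5 + (3 + 20) = 5 + 23 = 28)
Q(T, q) = 28 - T
t(A) = A + 2*A² (t(A) = (A² + A²) + A = 2*A² + A = A + 2*A²)
(t(-8) + Q(-11, -16))² = (-8*(1 + 2*(-8)) + (28 - 1*(-11)))² = (-8*(1 - 16) + (28 + 11))² = (-8*(-15) + 39)² = (120 + 39)² = 159² = 25281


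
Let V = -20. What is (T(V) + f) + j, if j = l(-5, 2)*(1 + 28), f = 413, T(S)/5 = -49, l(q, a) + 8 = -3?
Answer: -151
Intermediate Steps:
l(q, a) = -11 (l(q, a) = -8 - 3 = -11)
T(S) = -245 (T(S) = 5*(-49) = -245)
j = -319 (j = -11*(1 + 28) = -11*29 = -319)
(T(V) + f) + j = (-245 + 413) - 319 = 168 - 319 = -151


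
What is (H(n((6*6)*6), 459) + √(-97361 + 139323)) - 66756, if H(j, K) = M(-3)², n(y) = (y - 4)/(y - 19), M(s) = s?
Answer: -66747 + √41962 ≈ -66542.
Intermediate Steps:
n(y) = (-4 + y)/(-19 + y)
H(j, K) = 9 (H(j, K) = (-3)² = 9)
(H(n((6*6)*6), 459) + √(-97361 + 139323)) - 66756 = (9 + √(-97361 + 139323)) - 66756 = (9 + √41962) - 66756 = -66747 + √41962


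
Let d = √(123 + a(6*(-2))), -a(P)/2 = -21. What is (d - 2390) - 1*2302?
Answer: -4692 + √165 ≈ -4679.2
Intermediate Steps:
a(P) = 42 (a(P) = -2*(-21) = 42)
d = √165 (d = √(123 + 42) = √165 ≈ 12.845)
(d - 2390) - 1*2302 = (√165 - 2390) - 1*2302 = (-2390 + √165) - 2302 = -4692 + √165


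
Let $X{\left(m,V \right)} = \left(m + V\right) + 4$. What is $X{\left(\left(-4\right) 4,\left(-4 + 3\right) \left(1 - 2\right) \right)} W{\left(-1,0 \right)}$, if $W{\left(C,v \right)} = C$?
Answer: $11$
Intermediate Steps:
$X{\left(m,V \right)} = 4 + V + m$ ($X{\left(m,V \right)} = \left(V + m\right) + 4 = 4 + V + m$)
$X{\left(\left(-4\right) 4,\left(-4 + 3\right) \left(1 - 2\right) \right)} W{\left(-1,0 \right)} = \left(4 + \left(-4 + 3\right) \left(1 - 2\right) - 16\right) \left(-1\right) = \left(4 - -1 - 16\right) \left(-1\right) = \left(4 + 1 - 16\right) \left(-1\right) = \left(-11\right) \left(-1\right) = 11$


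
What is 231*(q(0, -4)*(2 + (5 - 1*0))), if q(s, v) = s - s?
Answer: 0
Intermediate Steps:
q(s, v) = 0
231*(q(0, -4)*(2 + (5 - 1*0))) = 231*(0*(2 + (5 - 1*0))) = 231*(0*(2 + (5 + 0))) = 231*(0*(2 + 5)) = 231*(0*7) = 231*0 = 0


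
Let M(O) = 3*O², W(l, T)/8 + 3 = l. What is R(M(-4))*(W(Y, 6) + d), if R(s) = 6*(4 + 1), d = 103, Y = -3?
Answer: 1650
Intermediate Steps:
W(l, T) = -24 + 8*l
R(s) = 30 (R(s) = 6*5 = 30)
R(M(-4))*(W(Y, 6) + d) = 30*((-24 + 8*(-3)) + 103) = 30*((-24 - 24) + 103) = 30*(-48 + 103) = 30*55 = 1650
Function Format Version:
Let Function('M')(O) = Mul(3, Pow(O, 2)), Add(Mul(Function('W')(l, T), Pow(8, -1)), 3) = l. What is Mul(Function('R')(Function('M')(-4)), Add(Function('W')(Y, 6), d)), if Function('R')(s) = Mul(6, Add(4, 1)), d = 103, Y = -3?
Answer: 1650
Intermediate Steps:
Function('W')(l, T) = Add(-24, Mul(8, l))
Function('R')(s) = 30 (Function('R')(s) = Mul(6, 5) = 30)
Mul(Function('R')(Function('M')(-4)), Add(Function('W')(Y, 6), d)) = Mul(30, Add(Add(-24, Mul(8, -3)), 103)) = Mul(30, Add(Add(-24, -24), 103)) = Mul(30, Add(-48, 103)) = Mul(30, 55) = 1650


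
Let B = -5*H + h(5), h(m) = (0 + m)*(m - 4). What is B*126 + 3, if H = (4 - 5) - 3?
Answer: 3153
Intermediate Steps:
h(m) = m*(-4 + m)
H = -4 (H = -1 - 3 = -4)
B = 25 (B = -5*(-4) + 5*(-4 + 5) = 20 + 5*1 = 20 + 5 = 25)
B*126 + 3 = 25*126 + 3 = 3150 + 3 = 3153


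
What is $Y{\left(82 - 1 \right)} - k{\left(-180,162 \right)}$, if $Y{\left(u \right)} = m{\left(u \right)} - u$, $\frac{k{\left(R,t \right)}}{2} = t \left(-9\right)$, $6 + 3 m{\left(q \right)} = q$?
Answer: $2860$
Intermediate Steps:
$m{\left(q \right)} = -2 + \frac{q}{3}$
$k{\left(R,t \right)} = - 18 t$ ($k{\left(R,t \right)} = 2 t \left(-9\right) = 2 \left(- 9 t\right) = - 18 t$)
$Y{\left(u \right)} = -2 - \frac{2 u}{3}$ ($Y{\left(u \right)} = \left(-2 + \frac{u}{3}\right) - u = -2 - \frac{2 u}{3}$)
$Y{\left(82 - 1 \right)} - k{\left(-180,162 \right)} = \left(-2 - \frac{2 \left(82 - 1\right)}{3}\right) - \left(-18\right) 162 = \left(-2 - \frac{2 \left(82 - 1\right)}{3}\right) - -2916 = \left(-2 - 54\right) + 2916 = -56 + 2916 = 2860$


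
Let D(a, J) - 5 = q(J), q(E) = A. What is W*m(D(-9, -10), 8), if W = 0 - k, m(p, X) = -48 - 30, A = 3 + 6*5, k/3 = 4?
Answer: 936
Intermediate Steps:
k = 12 (k = 3*4 = 12)
A = 33 (A = 3 + 30 = 33)
q(E) = 33
D(a, J) = 38 (D(a, J) = 5 + 33 = 38)
m(p, X) = -78
W = -12 (W = 0 - 1*12 = 0 - 12 = -12)
W*m(D(-9, -10), 8) = -12*(-78) = 936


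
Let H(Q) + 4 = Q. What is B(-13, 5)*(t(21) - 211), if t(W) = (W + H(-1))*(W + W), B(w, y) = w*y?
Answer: -29965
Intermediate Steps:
H(Q) = -4 + Q
t(W) = 2*W*(-5 + W) (t(W) = (W + (-4 - 1))*(W + W) = (W - 5)*(2*W) = (-5 + W)*(2*W) = 2*W*(-5 + W))
B(-13, 5)*(t(21) - 211) = (-13*5)*(2*21*(-5 + 21) - 211) = -65*(2*21*16 - 211) = -65*(672 - 211) = -65*461 = -29965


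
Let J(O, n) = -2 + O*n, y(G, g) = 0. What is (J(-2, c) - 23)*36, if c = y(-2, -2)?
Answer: -900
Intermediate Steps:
c = 0
(J(-2, c) - 23)*36 = ((-2 - 2*0) - 23)*36 = ((-2 + 0) - 23)*36 = (-2 - 23)*36 = -25*36 = -900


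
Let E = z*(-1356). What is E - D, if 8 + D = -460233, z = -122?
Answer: 625673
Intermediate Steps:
D = -460241 (D = -8 - 460233 = -460241)
E = 165432 (E = -122*(-1356) = 165432)
E - D = 165432 - 1*(-460241) = 165432 + 460241 = 625673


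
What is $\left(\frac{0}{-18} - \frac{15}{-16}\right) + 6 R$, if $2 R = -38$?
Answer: $- \frac{1809}{16} \approx -113.06$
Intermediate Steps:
$R = -19$ ($R = \frac{1}{2} \left(-38\right) = -19$)
$\left(\frac{0}{-18} - \frac{15}{-16}\right) + 6 R = \left(\frac{0}{-18} - \frac{15}{-16}\right) + 6 \left(-19\right) = \left(0 \left(- \frac{1}{18}\right) - - \frac{15}{16}\right) - 114 = \left(0 + \frac{15}{16}\right) - 114 = \frac{15}{16} - 114 = - \frac{1809}{16}$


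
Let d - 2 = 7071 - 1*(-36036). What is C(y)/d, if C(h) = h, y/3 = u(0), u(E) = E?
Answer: 0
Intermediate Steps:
y = 0 (y = 3*0 = 0)
d = 43109 (d = 2 + (7071 - 1*(-36036)) = 2 + (7071 + 36036) = 2 + 43107 = 43109)
C(y)/d = 0/43109 = 0*(1/43109) = 0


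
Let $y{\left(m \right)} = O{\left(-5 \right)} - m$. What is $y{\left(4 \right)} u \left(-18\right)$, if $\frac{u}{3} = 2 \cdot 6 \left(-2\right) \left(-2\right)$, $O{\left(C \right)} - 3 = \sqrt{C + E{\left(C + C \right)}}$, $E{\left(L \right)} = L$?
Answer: $2592 - 2592 i \sqrt{15} \approx 2592.0 - 10039.0 i$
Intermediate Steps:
$O{\left(C \right)} = 3 + \sqrt{3} \sqrt{C}$ ($O{\left(C \right)} = 3 + \sqrt{C + \left(C + C\right)} = 3 + \sqrt{C + 2 C} = 3 + \sqrt{3 C} = 3 + \sqrt{3} \sqrt{C}$)
$y{\left(m \right)} = 3 - m + i \sqrt{15}$ ($y{\left(m \right)} = \left(3 + \sqrt{3} \sqrt{-5}\right) - m = \left(3 + \sqrt{3} i \sqrt{5}\right) - m = \left(3 + i \sqrt{15}\right) - m = 3 - m + i \sqrt{15}$)
$u = 144$ ($u = 3 \cdot 2 \cdot 6 \left(-2\right) \left(-2\right) = 3 \cdot 12 \left(-2\right) \left(-2\right) = 3 \left(\left(-24\right) \left(-2\right)\right) = 3 \cdot 48 = 144$)
$y{\left(4 \right)} u \left(-18\right) = \left(3 - 4 + i \sqrt{15}\right) 144 \left(-18\right) = \left(-1 + i \sqrt{15}\right) 144 \left(-18\right) = \left(-144 + 144 i \sqrt{15}\right) \left(-18\right) = 2592 - 2592 i \sqrt{15}$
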